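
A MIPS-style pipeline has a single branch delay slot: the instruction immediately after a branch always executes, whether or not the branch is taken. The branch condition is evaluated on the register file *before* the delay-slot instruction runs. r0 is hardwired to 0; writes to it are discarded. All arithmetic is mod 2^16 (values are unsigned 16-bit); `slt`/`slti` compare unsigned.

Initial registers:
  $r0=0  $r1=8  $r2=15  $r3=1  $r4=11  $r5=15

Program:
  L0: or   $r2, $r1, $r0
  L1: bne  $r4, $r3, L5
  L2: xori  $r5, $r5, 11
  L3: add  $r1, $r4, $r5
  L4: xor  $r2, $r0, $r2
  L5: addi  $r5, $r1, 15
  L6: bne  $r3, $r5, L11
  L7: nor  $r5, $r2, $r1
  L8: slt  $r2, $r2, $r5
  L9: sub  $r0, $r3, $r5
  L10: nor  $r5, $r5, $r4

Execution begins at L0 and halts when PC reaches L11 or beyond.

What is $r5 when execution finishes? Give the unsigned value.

#0 or   $r2, $r1, $r0 ; 0/8/8/1/11/15
#1 bne  $r4, $r3, L5 ; 0/8/8/1/11/15 ; →target
#2 xori  $r5, $r5, 11 ; 0/8/8/1/11/4
#5 addi  $r5, $r1, 15 ; 0/8/8/1/11/23
#6 bne  $r3, $r5, L11 ; 0/8/8/1/11/23 ; →target
#7 nor  $r5, $r2, $r1 ; 0/8/8/1/11/65527

65527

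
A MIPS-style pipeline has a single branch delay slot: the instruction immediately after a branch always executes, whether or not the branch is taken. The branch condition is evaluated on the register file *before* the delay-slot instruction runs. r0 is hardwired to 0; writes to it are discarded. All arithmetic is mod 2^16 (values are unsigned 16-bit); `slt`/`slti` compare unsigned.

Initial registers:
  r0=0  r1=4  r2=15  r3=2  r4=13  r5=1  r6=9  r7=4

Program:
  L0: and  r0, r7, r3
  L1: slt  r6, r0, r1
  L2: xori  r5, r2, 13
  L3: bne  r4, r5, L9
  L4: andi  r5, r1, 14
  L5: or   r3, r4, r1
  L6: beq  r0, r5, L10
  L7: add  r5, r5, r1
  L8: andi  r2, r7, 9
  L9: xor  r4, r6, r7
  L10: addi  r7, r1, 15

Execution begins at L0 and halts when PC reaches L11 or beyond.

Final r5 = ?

4

PC=0  and  r0, r7, r3        | r0=0 r1=4 r2=15 r3=2 r4=13 r5=1 r6=9 r7=4
PC=1  slt  r6, r0, r1        | r0=0 r1=4 r2=15 r3=2 r4=13 r5=1 r6=1 r7=4
PC=2  xori  r5, r2, 13       | r0=0 r1=4 r2=15 r3=2 r4=13 r5=2 r6=1 r7=4
PC=3  bne  r4, r5, L9        | r0=0 r1=4 r2=15 r3=2 r4=13 r5=2 r6=1 r7=4  [TAKEN]
PC=4  andi  r5, r1, 14       | r0=0 r1=4 r2=15 r3=2 r4=13 r5=4 r6=1 r7=4
PC=9  xor  r4, r6, r7        | r0=0 r1=4 r2=15 r3=2 r4=5 r5=4 r6=1 r7=4
PC=10 addi  r7, r1, 15       | r0=0 r1=4 r2=15 r3=2 r4=5 r5=4 r6=1 r7=19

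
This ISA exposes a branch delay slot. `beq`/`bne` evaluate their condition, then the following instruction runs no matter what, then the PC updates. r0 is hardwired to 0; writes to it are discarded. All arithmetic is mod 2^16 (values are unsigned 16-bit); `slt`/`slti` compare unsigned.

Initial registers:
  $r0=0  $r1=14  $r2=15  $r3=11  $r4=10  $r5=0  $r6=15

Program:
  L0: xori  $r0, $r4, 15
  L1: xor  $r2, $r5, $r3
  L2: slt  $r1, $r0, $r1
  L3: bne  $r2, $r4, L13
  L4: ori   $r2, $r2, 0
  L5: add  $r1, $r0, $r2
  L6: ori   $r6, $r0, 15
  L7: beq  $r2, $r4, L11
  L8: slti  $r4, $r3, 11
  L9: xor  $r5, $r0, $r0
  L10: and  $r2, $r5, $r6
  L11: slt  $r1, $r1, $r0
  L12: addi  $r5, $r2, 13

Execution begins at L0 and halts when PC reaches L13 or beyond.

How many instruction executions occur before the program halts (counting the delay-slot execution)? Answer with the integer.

5

PC=0  xori  $r0, $r4, 15     | $r0=0 $r1=14 $r2=15 $r3=11 $r4=10 $r5=0 $r6=15
PC=1  xor  $r2, $r5, $r3     | $r0=0 $r1=14 $r2=11 $r3=11 $r4=10 $r5=0 $r6=15
PC=2  slt  $r1, $r0, $r1     | $r0=0 $r1=1 $r2=11 $r3=11 $r4=10 $r5=0 $r6=15
PC=3  bne  $r2, $r4, L13     | $r0=0 $r1=1 $r2=11 $r3=11 $r4=10 $r5=0 $r6=15  [TAKEN]
PC=4  ori   $r2, $r2, 0      | $r0=0 $r1=1 $r2=11 $r3=11 $r4=10 $r5=0 $r6=15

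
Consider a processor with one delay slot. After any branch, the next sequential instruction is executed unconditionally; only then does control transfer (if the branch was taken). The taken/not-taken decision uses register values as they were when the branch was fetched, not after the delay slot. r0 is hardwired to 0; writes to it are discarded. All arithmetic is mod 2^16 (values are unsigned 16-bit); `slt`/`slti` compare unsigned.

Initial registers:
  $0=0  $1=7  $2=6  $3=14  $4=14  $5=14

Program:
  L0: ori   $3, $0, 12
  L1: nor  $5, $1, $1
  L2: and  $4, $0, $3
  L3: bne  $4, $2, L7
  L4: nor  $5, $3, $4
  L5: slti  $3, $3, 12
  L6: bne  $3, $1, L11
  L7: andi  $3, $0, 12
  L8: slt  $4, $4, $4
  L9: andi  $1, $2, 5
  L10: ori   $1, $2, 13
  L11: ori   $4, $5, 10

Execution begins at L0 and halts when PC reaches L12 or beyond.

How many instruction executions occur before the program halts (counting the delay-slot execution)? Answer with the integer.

10

  step pc=0: ori   $3, $0, 12  regs=(0,7,6,12,14,14)
  step pc=1: nor  $5, $1, $1  regs=(0,7,6,12,14,65528)
  step pc=2: and  $4, $0, $3  regs=(0,7,6,12,0,65528)
  step pc=3: bne  $4, $2, L7  cond=T  regs=(0,7,6,12,0,65528)
  step pc=4: nor  $5, $3, $4  regs=(0,7,6,12,0,65523)
  step pc=7: andi  $3, $0, 12  regs=(0,7,6,0,0,65523)
  step pc=8: slt  $4, $4, $4  regs=(0,7,6,0,0,65523)
  step pc=9: andi  $1, $2, 5  regs=(0,4,6,0,0,65523)
  step pc=10: ori   $1, $2, 13  regs=(0,15,6,0,0,65523)
  step pc=11: ori   $4, $5, 10  regs=(0,15,6,0,65531,65523)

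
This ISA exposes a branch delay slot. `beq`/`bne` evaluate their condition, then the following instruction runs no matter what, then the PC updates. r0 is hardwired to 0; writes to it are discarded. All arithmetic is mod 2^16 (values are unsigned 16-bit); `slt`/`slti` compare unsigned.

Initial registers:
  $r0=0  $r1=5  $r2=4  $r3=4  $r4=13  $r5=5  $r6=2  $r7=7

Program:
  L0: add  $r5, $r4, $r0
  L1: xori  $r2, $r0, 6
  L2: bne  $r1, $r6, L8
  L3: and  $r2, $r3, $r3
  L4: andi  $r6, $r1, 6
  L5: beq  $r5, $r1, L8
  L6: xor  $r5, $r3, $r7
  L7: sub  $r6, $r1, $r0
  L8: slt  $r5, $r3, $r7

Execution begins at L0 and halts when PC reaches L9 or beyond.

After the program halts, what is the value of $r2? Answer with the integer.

PC=0  add  $r5, $r4, $r0     | $r0=0 $r1=5 $r2=4 $r3=4 $r4=13 $r5=13 $r6=2 $r7=7
PC=1  xori  $r2, $r0, 6      | $r0=0 $r1=5 $r2=6 $r3=4 $r4=13 $r5=13 $r6=2 $r7=7
PC=2  bne  $r1, $r6, L8      | $r0=0 $r1=5 $r2=6 $r3=4 $r4=13 $r5=13 $r6=2 $r7=7  [TAKEN]
PC=3  and  $r2, $r3, $r3     | $r0=0 $r1=5 $r2=4 $r3=4 $r4=13 $r5=13 $r6=2 $r7=7
PC=8  slt  $r5, $r3, $r7     | $r0=0 $r1=5 $r2=4 $r3=4 $r4=13 $r5=1 $r6=2 $r7=7

4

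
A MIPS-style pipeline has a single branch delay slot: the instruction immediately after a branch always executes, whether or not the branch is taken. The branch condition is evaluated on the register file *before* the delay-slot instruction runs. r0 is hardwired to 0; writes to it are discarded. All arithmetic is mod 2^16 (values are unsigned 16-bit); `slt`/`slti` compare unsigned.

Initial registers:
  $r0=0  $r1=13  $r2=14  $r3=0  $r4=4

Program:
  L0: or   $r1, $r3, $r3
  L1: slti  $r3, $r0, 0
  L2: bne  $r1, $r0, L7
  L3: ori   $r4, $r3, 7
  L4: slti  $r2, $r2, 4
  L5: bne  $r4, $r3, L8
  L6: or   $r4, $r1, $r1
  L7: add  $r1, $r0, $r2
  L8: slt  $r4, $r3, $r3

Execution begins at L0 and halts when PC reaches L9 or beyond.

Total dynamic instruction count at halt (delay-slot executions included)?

8

PC=0  or   $r1, $r3, $r3     | $r0=0 $r1=0 $r2=14 $r3=0 $r4=4
PC=1  slti  $r3, $r0, 0      | $r0=0 $r1=0 $r2=14 $r3=0 $r4=4
PC=2  bne  $r1, $r0, L7      | $r0=0 $r1=0 $r2=14 $r3=0 $r4=4  [not taken]
PC=3  ori   $r4, $r3, 7      | $r0=0 $r1=0 $r2=14 $r3=0 $r4=7
PC=4  slti  $r2, $r2, 4      | $r0=0 $r1=0 $r2=0 $r3=0 $r4=7
PC=5  bne  $r4, $r3, L8      | $r0=0 $r1=0 $r2=0 $r3=0 $r4=7  [TAKEN]
PC=6  or   $r4, $r1, $r1     | $r0=0 $r1=0 $r2=0 $r3=0 $r4=0
PC=8  slt  $r4, $r3, $r3     | $r0=0 $r1=0 $r2=0 $r3=0 $r4=0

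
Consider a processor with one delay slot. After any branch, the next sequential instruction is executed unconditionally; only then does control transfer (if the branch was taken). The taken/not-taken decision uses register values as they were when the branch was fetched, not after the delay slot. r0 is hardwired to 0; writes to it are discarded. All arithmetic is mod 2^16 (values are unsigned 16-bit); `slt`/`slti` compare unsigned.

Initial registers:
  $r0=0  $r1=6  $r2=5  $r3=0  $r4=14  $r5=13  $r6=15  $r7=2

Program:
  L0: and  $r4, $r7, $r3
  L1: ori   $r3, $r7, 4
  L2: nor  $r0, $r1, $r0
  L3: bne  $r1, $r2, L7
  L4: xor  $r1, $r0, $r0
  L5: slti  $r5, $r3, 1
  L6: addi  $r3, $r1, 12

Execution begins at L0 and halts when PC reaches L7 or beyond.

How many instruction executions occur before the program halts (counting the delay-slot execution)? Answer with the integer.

5

#0 and  $r4, $r7, $r3 ; 0/6/5/0/0/13/15/2
#1 ori   $r3, $r7, 4 ; 0/6/5/6/0/13/15/2
#2 nor  $r0, $r1, $r0 ; 0/6/5/6/0/13/15/2
#3 bne  $r1, $r2, L7 ; 0/6/5/6/0/13/15/2 ; →target
#4 xor  $r1, $r0, $r0 ; 0/0/5/6/0/13/15/2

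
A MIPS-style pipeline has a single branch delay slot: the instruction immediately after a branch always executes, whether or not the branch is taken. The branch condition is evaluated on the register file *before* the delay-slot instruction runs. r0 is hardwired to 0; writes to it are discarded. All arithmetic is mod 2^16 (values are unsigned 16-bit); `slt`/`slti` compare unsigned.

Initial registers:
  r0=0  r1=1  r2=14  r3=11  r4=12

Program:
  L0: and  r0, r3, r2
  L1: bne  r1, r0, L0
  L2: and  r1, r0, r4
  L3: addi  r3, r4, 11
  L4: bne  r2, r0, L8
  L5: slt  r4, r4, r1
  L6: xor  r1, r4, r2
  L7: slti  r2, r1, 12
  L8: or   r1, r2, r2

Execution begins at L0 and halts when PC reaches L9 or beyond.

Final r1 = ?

14

PC=0  and  r0, r3, r2        | r0=0 r1=1 r2=14 r3=11 r4=12
PC=1  bne  r1, r0, L0        | r0=0 r1=1 r2=14 r3=11 r4=12  [TAKEN]
PC=2  and  r1, r0, r4        | r0=0 r1=0 r2=14 r3=11 r4=12
PC=0  and  r0, r3, r2        | r0=0 r1=0 r2=14 r3=11 r4=12
PC=1  bne  r1, r0, L0        | r0=0 r1=0 r2=14 r3=11 r4=12  [not taken]
PC=2  and  r1, r0, r4        | r0=0 r1=0 r2=14 r3=11 r4=12
PC=3  addi  r3, r4, 11       | r0=0 r1=0 r2=14 r3=23 r4=12
PC=4  bne  r2, r0, L8        | r0=0 r1=0 r2=14 r3=23 r4=12  [TAKEN]
PC=5  slt  r4, r4, r1        | r0=0 r1=0 r2=14 r3=23 r4=0
PC=8  or   r1, r2, r2        | r0=0 r1=14 r2=14 r3=23 r4=0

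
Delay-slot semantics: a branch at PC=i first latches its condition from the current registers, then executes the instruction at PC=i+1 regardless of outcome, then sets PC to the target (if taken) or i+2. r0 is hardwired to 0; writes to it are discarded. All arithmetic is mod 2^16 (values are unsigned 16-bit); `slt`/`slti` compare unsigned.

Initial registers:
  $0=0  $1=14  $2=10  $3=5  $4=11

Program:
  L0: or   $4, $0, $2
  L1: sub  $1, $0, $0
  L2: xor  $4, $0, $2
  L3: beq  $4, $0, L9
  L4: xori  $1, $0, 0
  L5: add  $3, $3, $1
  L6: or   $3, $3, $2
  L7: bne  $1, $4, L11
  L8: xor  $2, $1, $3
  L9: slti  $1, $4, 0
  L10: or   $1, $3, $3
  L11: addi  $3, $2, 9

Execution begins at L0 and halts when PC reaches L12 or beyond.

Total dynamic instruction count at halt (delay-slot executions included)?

#0 or   $4, $0, $2 ; 0/14/10/5/10
#1 sub  $1, $0, $0 ; 0/0/10/5/10
#2 xor  $4, $0, $2 ; 0/0/10/5/10
#3 beq  $4, $0, L9 ; 0/0/10/5/10 ; →fallthru
#4 xori  $1, $0, 0 ; 0/0/10/5/10
#5 add  $3, $3, $1 ; 0/0/10/5/10
#6 or   $3, $3, $2 ; 0/0/10/15/10
#7 bne  $1, $4, L11 ; 0/0/10/15/10 ; →target
#8 xor  $2, $1, $3 ; 0/0/15/15/10
#11 addi  $3, $2, 9 ; 0/0/15/24/10

10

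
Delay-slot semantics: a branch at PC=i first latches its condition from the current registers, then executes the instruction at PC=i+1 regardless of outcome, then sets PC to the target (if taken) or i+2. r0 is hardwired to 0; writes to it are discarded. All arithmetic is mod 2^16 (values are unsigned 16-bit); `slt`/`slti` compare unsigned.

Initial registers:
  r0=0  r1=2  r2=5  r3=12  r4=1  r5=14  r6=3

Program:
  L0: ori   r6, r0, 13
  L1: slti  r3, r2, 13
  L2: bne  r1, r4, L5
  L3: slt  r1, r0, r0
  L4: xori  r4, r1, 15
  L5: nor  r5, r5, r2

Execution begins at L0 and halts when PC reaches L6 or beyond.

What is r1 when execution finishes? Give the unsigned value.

PC=0  ori   r6, r0, 13       | r0=0 r1=2 r2=5 r3=12 r4=1 r5=14 r6=13
PC=1  slti  r3, r2, 13       | r0=0 r1=2 r2=5 r3=1 r4=1 r5=14 r6=13
PC=2  bne  r1, r4, L5        | r0=0 r1=2 r2=5 r3=1 r4=1 r5=14 r6=13  [TAKEN]
PC=3  slt  r1, r0, r0        | r0=0 r1=0 r2=5 r3=1 r4=1 r5=14 r6=13
PC=5  nor  r5, r5, r2        | r0=0 r1=0 r2=5 r3=1 r4=1 r5=65520 r6=13

0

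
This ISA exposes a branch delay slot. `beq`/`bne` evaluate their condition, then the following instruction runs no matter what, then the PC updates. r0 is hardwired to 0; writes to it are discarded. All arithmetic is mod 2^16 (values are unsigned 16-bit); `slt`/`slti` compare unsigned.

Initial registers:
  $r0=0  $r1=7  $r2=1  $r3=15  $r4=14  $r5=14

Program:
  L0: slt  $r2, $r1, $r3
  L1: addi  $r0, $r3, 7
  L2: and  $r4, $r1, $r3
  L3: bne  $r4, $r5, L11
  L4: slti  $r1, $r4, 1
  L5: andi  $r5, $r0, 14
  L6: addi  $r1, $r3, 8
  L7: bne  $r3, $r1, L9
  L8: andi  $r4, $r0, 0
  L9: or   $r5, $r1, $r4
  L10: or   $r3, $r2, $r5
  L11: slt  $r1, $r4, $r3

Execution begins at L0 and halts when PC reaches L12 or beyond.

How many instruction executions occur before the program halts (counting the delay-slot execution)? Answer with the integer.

#0 slt  $r2, $r1, $r3 ; 0/7/1/15/14/14
#1 addi  $r0, $r3, 7 ; 0/7/1/15/14/14
#2 and  $r4, $r1, $r3 ; 0/7/1/15/7/14
#3 bne  $r4, $r5, L11 ; 0/7/1/15/7/14 ; →target
#4 slti  $r1, $r4, 1 ; 0/0/1/15/7/14
#11 slt  $r1, $r4, $r3 ; 0/1/1/15/7/14

6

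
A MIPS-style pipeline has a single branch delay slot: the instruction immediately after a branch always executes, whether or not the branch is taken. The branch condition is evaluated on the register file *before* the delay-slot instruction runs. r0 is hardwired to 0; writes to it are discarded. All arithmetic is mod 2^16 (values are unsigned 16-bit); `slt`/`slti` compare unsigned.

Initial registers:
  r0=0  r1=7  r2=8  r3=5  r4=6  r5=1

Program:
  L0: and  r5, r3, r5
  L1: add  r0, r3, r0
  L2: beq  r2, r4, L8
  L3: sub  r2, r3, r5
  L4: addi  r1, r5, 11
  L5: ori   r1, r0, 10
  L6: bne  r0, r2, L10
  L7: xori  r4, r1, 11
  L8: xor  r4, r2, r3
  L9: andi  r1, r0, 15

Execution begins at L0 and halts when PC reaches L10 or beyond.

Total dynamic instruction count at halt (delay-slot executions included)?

  step pc=0: and  r5, r3, r5  regs=(0,7,8,5,6,1)
  step pc=1: add  r0, r3, r0  regs=(0,7,8,5,6,1)
  step pc=2: beq  r2, r4, L8  cond=F  regs=(0,7,8,5,6,1)
  step pc=3: sub  r2, r3, r5  regs=(0,7,4,5,6,1)
  step pc=4: addi  r1, r5, 11  regs=(0,12,4,5,6,1)
  step pc=5: ori   r1, r0, 10  regs=(0,10,4,5,6,1)
  step pc=6: bne  r0, r2, L10  cond=T  regs=(0,10,4,5,6,1)
  step pc=7: xori  r4, r1, 11  regs=(0,10,4,5,1,1)

8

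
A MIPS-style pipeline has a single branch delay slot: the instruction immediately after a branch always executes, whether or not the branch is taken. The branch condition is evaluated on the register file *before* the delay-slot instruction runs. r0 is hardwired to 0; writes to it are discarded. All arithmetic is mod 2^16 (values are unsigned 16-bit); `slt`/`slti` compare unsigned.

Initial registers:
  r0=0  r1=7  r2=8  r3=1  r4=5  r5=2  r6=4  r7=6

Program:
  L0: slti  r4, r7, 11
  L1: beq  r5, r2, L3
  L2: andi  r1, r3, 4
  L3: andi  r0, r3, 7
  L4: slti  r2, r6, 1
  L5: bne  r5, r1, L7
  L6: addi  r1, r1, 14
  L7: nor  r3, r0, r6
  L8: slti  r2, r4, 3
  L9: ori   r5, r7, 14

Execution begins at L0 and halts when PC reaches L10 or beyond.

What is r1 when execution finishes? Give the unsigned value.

  step pc=0: slti  r4, r7, 11  regs=(0,7,8,1,1,2,4,6)
  step pc=1: beq  r5, r2, L3  cond=F  regs=(0,7,8,1,1,2,4,6)
  step pc=2: andi  r1, r3, 4  regs=(0,0,8,1,1,2,4,6)
  step pc=3: andi  r0, r3, 7  regs=(0,0,8,1,1,2,4,6)
  step pc=4: slti  r2, r6, 1  regs=(0,0,0,1,1,2,4,6)
  step pc=5: bne  r5, r1, L7  cond=T  regs=(0,0,0,1,1,2,4,6)
  step pc=6: addi  r1, r1, 14  regs=(0,14,0,1,1,2,4,6)
  step pc=7: nor  r3, r0, r6  regs=(0,14,0,65531,1,2,4,6)
  step pc=8: slti  r2, r4, 3  regs=(0,14,1,65531,1,2,4,6)
  step pc=9: ori   r5, r7, 14  regs=(0,14,1,65531,1,14,4,6)

14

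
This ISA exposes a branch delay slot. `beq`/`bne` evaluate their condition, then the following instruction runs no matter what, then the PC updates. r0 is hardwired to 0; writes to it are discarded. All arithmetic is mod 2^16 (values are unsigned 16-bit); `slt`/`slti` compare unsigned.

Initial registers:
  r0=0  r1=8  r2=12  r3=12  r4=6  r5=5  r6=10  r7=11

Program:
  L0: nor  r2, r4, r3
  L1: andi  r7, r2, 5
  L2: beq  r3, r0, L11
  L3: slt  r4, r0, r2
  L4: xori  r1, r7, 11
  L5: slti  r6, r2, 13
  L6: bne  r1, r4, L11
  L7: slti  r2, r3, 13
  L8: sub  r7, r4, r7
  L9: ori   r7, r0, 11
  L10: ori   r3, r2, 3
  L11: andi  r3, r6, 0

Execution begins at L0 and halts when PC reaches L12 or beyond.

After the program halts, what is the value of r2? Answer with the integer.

  step pc=0: nor  r2, r4, r3  regs=(0,8,65521,12,6,5,10,11)
  step pc=1: andi  r7, r2, 5  regs=(0,8,65521,12,6,5,10,1)
  step pc=2: beq  r3, r0, L11  cond=F  regs=(0,8,65521,12,6,5,10,1)
  step pc=3: slt  r4, r0, r2  regs=(0,8,65521,12,1,5,10,1)
  step pc=4: xori  r1, r7, 11  regs=(0,10,65521,12,1,5,10,1)
  step pc=5: slti  r6, r2, 13  regs=(0,10,65521,12,1,5,0,1)
  step pc=6: bne  r1, r4, L11  cond=T  regs=(0,10,65521,12,1,5,0,1)
  step pc=7: slti  r2, r3, 13  regs=(0,10,1,12,1,5,0,1)
  step pc=11: andi  r3, r6, 0  regs=(0,10,1,0,1,5,0,1)

1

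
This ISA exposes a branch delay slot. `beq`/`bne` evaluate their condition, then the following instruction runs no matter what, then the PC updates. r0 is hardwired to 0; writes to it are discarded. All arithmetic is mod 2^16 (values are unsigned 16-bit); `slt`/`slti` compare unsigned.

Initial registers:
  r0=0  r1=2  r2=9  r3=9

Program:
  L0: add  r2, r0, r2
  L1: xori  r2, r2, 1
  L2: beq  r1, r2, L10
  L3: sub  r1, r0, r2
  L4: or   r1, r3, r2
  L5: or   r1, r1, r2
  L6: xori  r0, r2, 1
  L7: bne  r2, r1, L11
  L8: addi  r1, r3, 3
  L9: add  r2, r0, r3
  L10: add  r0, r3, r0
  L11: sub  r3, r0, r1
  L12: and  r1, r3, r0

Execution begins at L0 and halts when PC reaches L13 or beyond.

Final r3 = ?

  step pc=0: add  r2, r0, r2  regs=(0,2,9,9)
  step pc=1: xori  r2, r2, 1  regs=(0,2,8,9)
  step pc=2: beq  r1, r2, L10  cond=F  regs=(0,2,8,9)
  step pc=3: sub  r1, r0, r2  regs=(0,65528,8,9)
  step pc=4: or   r1, r3, r2  regs=(0,9,8,9)
  step pc=5: or   r1, r1, r2  regs=(0,9,8,9)
  step pc=6: xori  r0, r2, 1  regs=(0,9,8,9)
  step pc=7: bne  r2, r1, L11  cond=T  regs=(0,9,8,9)
  step pc=8: addi  r1, r3, 3  regs=(0,12,8,9)
  step pc=11: sub  r3, r0, r1  regs=(0,12,8,65524)
  step pc=12: and  r1, r3, r0  regs=(0,0,8,65524)

65524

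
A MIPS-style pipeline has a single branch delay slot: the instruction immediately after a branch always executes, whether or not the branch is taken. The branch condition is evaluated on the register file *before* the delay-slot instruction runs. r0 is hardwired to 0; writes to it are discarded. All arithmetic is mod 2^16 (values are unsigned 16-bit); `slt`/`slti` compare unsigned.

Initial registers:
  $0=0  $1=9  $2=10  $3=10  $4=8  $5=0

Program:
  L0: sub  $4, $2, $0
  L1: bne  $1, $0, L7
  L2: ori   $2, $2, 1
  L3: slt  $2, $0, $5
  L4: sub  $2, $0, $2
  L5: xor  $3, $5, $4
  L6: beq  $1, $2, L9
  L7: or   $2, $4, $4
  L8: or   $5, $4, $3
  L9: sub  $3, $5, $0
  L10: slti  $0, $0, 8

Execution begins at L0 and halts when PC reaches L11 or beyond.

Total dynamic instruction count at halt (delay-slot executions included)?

[0] sub  $4, $2, $0  →  {$0:0, $1:9, $2:10, $3:10, $4:10, $5:0}
[1] bne  $1, $0, L7  →  {$0:0, $1:9, $2:10, $3:10, $4:10, $5:0}  ⟨branch taken⟩
[2] ori   $2, $2, 1  →  {$0:0, $1:9, $2:11, $3:10, $4:10, $5:0}
[7] or   $2, $4, $4  →  {$0:0, $1:9, $2:10, $3:10, $4:10, $5:0}
[8] or   $5, $4, $3  →  {$0:0, $1:9, $2:10, $3:10, $4:10, $5:10}
[9] sub  $3, $5, $0  →  {$0:0, $1:9, $2:10, $3:10, $4:10, $5:10}
[10] slti  $0, $0, 8  →  {$0:0, $1:9, $2:10, $3:10, $4:10, $5:10}

7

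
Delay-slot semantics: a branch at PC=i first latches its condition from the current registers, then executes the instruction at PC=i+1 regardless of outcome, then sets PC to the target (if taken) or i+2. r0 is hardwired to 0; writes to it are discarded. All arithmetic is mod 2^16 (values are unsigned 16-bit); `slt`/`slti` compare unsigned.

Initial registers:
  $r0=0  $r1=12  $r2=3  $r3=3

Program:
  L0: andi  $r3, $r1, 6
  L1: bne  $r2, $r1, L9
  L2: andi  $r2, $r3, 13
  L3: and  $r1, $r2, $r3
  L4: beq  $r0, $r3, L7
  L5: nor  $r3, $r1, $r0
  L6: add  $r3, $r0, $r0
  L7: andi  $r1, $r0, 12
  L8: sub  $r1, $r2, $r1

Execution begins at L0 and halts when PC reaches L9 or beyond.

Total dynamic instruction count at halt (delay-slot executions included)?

3

[0] andi  $r3, $r1, 6  →  {$r0:0, $r1:12, $r2:3, $r3:4}
[1] bne  $r2, $r1, L9  →  {$r0:0, $r1:12, $r2:3, $r3:4}  ⟨branch taken⟩
[2] andi  $r2, $r3, 13  →  {$r0:0, $r1:12, $r2:4, $r3:4}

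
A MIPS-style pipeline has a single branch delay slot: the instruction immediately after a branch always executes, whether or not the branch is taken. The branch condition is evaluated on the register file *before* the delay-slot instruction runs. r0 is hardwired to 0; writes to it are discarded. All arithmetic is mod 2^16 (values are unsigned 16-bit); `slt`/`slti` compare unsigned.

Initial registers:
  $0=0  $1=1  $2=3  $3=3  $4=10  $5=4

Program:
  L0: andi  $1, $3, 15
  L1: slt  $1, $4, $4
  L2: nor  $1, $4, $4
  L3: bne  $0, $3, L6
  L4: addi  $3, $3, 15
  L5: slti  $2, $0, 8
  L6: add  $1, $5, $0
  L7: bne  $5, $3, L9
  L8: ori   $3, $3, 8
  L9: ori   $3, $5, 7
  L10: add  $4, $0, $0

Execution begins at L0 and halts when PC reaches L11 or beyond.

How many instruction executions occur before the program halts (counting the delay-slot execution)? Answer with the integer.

#0 andi  $1, $3, 15 ; 0/3/3/3/10/4
#1 slt  $1, $4, $4 ; 0/0/3/3/10/4
#2 nor  $1, $4, $4 ; 0/65525/3/3/10/4
#3 bne  $0, $3, L6 ; 0/65525/3/3/10/4 ; →target
#4 addi  $3, $3, 15 ; 0/65525/3/18/10/4
#6 add  $1, $5, $0 ; 0/4/3/18/10/4
#7 bne  $5, $3, L9 ; 0/4/3/18/10/4 ; →target
#8 ori   $3, $3, 8 ; 0/4/3/26/10/4
#9 ori   $3, $5, 7 ; 0/4/3/7/10/4
#10 add  $4, $0, $0 ; 0/4/3/7/0/4

10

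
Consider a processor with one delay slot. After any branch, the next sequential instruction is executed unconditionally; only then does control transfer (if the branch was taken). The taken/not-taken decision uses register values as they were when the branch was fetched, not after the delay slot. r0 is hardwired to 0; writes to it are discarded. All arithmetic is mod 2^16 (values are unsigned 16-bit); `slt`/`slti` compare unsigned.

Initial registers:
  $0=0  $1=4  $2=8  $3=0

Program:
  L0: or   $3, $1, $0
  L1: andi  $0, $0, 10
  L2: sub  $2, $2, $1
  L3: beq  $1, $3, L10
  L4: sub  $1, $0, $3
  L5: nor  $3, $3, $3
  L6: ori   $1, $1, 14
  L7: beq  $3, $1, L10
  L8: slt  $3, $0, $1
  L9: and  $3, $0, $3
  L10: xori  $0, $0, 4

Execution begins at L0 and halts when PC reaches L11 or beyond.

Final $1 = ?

65532

[0] or   $3, $1, $0  →  {$0:0, $1:4, $2:8, $3:4}
[1] andi  $0, $0, 10  →  {$0:0, $1:4, $2:8, $3:4}
[2] sub  $2, $2, $1  →  {$0:0, $1:4, $2:4, $3:4}
[3] beq  $1, $3, L10  →  {$0:0, $1:4, $2:4, $3:4}  ⟨branch taken⟩
[4] sub  $1, $0, $3  →  {$0:0, $1:65532, $2:4, $3:4}
[10] xori  $0, $0, 4  →  {$0:0, $1:65532, $2:4, $3:4}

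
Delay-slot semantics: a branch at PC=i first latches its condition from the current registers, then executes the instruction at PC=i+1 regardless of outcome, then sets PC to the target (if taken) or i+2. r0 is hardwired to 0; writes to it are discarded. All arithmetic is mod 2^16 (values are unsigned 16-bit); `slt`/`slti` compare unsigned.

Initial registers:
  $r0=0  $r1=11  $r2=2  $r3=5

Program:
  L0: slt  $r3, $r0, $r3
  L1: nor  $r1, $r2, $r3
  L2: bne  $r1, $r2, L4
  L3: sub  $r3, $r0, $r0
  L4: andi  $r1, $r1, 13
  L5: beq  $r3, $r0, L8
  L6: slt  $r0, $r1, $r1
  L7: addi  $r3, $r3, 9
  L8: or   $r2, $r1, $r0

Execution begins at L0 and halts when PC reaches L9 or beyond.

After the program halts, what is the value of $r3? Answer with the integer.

  step pc=0: slt  $r3, $r0, $r3  regs=(0,11,2,1)
  step pc=1: nor  $r1, $r2, $r3  regs=(0,65532,2,1)
  step pc=2: bne  $r1, $r2, L4  cond=T  regs=(0,65532,2,1)
  step pc=3: sub  $r3, $r0, $r0  regs=(0,65532,2,0)
  step pc=4: andi  $r1, $r1, 13  regs=(0,12,2,0)
  step pc=5: beq  $r3, $r0, L8  cond=T  regs=(0,12,2,0)
  step pc=6: slt  $r0, $r1, $r1  regs=(0,12,2,0)
  step pc=8: or   $r2, $r1, $r0  regs=(0,12,12,0)

0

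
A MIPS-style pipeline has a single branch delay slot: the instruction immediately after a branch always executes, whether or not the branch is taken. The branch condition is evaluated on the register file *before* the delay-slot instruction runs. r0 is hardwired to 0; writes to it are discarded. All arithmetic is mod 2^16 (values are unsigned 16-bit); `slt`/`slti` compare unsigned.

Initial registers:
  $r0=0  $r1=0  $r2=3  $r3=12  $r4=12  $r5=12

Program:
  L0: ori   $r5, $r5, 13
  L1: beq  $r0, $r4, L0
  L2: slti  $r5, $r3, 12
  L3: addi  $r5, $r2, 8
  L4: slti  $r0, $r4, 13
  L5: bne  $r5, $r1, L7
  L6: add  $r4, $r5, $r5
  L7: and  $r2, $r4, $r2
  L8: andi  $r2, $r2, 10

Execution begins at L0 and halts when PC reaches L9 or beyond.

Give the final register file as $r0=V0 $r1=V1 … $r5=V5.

PC=0  ori   $r5, $r5, 13     | $r0=0 $r1=0 $r2=3 $r3=12 $r4=12 $r5=13
PC=1  beq  $r0, $r4, L0      | $r0=0 $r1=0 $r2=3 $r3=12 $r4=12 $r5=13  [not taken]
PC=2  slti  $r5, $r3, 12     | $r0=0 $r1=0 $r2=3 $r3=12 $r4=12 $r5=0
PC=3  addi  $r5, $r2, 8      | $r0=0 $r1=0 $r2=3 $r3=12 $r4=12 $r5=11
PC=4  slti  $r0, $r4, 13     | $r0=0 $r1=0 $r2=3 $r3=12 $r4=12 $r5=11
PC=5  bne  $r5, $r1, L7      | $r0=0 $r1=0 $r2=3 $r3=12 $r4=12 $r5=11  [TAKEN]
PC=6  add  $r4, $r5, $r5     | $r0=0 $r1=0 $r2=3 $r3=12 $r4=22 $r5=11
PC=7  and  $r2, $r4, $r2     | $r0=0 $r1=0 $r2=2 $r3=12 $r4=22 $r5=11
PC=8  andi  $r2, $r2, 10     | $r0=0 $r1=0 $r2=2 $r3=12 $r4=22 $r5=11

$r0=0 $r1=0 $r2=2 $r3=12 $r4=22 $r5=11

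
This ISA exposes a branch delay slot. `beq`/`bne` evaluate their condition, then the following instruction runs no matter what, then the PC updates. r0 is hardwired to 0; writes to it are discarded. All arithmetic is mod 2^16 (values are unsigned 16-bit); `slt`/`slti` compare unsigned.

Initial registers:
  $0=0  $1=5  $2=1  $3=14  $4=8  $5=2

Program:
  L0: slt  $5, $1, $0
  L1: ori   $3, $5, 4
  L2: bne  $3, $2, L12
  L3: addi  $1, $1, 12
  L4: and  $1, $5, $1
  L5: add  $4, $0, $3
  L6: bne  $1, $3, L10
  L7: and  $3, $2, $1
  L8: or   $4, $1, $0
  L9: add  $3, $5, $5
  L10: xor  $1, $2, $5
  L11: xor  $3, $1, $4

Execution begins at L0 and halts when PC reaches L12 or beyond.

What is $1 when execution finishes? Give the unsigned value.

17

[0] slt  $5, $1, $0  →  {$0:0, $1:5, $2:1, $3:14, $4:8, $5:0}
[1] ori   $3, $5, 4  →  {$0:0, $1:5, $2:1, $3:4, $4:8, $5:0}
[2] bne  $3, $2, L12  →  {$0:0, $1:5, $2:1, $3:4, $4:8, $5:0}  ⟨branch taken⟩
[3] addi  $1, $1, 12  →  {$0:0, $1:17, $2:1, $3:4, $4:8, $5:0}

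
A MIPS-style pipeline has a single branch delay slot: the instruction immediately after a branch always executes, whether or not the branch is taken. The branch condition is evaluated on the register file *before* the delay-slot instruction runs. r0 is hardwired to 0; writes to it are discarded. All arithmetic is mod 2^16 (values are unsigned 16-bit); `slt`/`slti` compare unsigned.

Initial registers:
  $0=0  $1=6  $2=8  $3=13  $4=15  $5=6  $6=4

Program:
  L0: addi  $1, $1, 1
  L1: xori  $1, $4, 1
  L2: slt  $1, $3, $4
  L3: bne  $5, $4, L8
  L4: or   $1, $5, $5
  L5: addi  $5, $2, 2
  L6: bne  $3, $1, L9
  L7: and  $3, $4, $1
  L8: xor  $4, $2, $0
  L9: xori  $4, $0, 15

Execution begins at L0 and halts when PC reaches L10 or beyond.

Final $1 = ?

[0] addi  $1, $1, 1  →  {$0:0, $1:7, $2:8, $3:13, $4:15, $5:6, $6:4}
[1] xori  $1, $4, 1  →  {$0:0, $1:14, $2:8, $3:13, $4:15, $5:6, $6:4}
[2] slt  $1, $3, $4  →  {$0:0, $1:1, $2:8, $3:13, $4:15, $5:6, $6:4}
[3] bne  $5, $4, L8  →  {$0:0, $1:1, $2:8, $3:13, $4:15, $5:6, $6:4}  ⟨branch taken⟩
[4] or   $1, $5, $5  →  {$0:0, $1:6, $2:8, $3:13, $4:15, $5:6, $6:4}
[8] xor  $4, $2, $0  →  {$0:0, $1:6, $2:8, $3:13, $4:8, $5:6, $6:4}
[9] xori  $4, $0, 15  →  {$0:0, $1:6, $2:8, $3:13, $4:15, $5:6, $6:4}

6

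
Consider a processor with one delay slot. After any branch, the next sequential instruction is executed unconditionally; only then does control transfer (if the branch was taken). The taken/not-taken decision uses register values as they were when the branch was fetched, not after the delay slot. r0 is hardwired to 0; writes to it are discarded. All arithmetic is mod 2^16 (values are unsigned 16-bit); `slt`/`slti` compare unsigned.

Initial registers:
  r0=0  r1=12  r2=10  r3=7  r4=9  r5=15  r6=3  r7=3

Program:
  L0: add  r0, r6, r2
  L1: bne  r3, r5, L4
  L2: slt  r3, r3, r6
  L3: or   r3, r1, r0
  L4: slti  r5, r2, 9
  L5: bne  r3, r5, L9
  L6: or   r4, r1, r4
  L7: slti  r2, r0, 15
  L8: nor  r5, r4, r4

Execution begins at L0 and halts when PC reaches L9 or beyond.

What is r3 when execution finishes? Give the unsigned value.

  step pc=0: add  r0, r6, r2  regs=(0,12,10,7,9,15,3,3)
  step pc=1: bne  r3, r5, L4  cond=T  regs=(0,12,10,7,9,15,3,3)
  step pc=2: slt  r3, r3, r6  regs=(0,12,10,0,9,15,3,3)
  step pc=4: slti  r5, r2, 9  regs=(0,12,10,0,9,0,3,3)
  step pc=5: bne  r3, r5, L9  cond=F  regs=(0,12,10,0,9,0,3,3)
  step pc=6: or   r4, r1, r4  regs=(0,12,10,0,13,0,3,3)
  step pc=7: slti  r2, r0, 15  regs=(0,12,1,0,13,0,3,3)
  step pc=8: nor  r5, r4, r4  regs=(0,12,1,0,13,65522,3,3)

0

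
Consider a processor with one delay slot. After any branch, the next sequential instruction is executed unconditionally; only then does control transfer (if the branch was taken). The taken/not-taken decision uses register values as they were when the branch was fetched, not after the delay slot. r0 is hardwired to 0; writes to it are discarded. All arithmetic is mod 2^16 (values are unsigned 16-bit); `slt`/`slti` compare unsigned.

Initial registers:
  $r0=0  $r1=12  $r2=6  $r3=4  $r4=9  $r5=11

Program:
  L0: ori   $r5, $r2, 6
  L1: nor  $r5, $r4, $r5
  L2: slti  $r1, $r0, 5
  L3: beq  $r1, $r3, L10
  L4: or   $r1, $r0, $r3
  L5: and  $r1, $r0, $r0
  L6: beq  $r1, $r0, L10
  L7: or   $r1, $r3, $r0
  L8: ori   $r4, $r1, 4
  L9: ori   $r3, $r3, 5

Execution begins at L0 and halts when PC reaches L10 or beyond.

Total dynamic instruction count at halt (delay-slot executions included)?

8

PC=0  ori   $r5, $r2, 6      | $r0=0 $r1=12 $r2=6 $r3=4 $r4=9 $r5=6
PC=1  nor  $r5, $r4, $r5     | $r0=0 $r1=12 $r2=6 $r3=4 $r4=9 $r5=65520
PC=2  slti  $r1, $r0, 5      | $r0=0 $r1=1 $r2=6 $r3=4 $r4=9 $r5=65520
PC=3  beq  $r1, $r3, L10     | $r0=0 $r1=1 $r2=6 $r3=4 $r4=9 $r5=65520  [not taken]
PC=4  or   $r1, $r0, $r3     | $r0=0 $r1=4 $r2=6 $r3=4 $r4=9 $r5=65520
PC=5  and  $r1, $r0, $r0     | $r0=0 $r1=0 $r2=6 $r3=4 $r4=9 $r5=65520
PC=6  beq  $r1, $r0, L10     | $r0=0 $r1=0 $r2=6 $r3=4 $r4=9 $r5=65520  [TAKEN]
PC=7  or   $r1, $r3, $r0     | $r0=0 $r1=4 $r2=6 $r3=4 $r4=9 $r5=65520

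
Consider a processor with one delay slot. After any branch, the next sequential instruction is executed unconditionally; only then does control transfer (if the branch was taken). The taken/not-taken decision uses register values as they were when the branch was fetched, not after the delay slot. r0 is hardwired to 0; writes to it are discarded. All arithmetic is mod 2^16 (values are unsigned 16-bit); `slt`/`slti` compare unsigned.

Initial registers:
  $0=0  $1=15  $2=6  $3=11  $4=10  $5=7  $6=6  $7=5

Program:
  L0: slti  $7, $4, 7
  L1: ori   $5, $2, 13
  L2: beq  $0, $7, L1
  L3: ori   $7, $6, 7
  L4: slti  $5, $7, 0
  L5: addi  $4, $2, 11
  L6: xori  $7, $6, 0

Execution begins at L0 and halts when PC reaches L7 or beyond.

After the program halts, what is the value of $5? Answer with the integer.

PC=0  slti  $7, $4, 7        | $0=0 $1=15 $2=6 $3=11 $4=10 $5=7 $6=6 $7=0
PC=1  ori   $5, $2, 13       | $0=0 $1=15 $2=6 $3=11 $4=10 $5=15 $6=6 $7=0
PC=2  beq  $0, $7, L1        | $0=0 $1=15 $2=6 $3=11 $4=10 $5=15 $6=6 $7=0  [TAKEN]
PC=3  ori   $7, $6, 7        | $0=0 $1=15 $2=6 $3=11 $4=10 $5=15 $6=6 $7=7
PC=1  ori   $5, $2, 13       | $0=0 $1=15 $2=6 $3=11 $4=10 $5=15 $6=6 $7=7
PC=2  beq  $0, $7, L1        | $0=0 $1=15 $2=6 $3=11 $4=10 $5=15 $6=6 $7=7  [not taken]
PC=3  ori   $7, $6, 7        | $0=0 $1=15 $2=6 $3=11 $4=10 $5=15 $6=6 $7=7
PC=4  slti  $5, $7, 0        | $0=0 $1=15 $2=6 $3=11 $4=10 $5=0 $6=6 $7=7
PC=5  addi  $4, $2, 11       | $0=0 $1=15 $2=6 $3=11 $4=17 $5=0 $6=6 $7=7
PC=6  xori  $7, $6, 0        | $0=0 $1=15 $2=6 $3=11 $4=17 $5=0 $6=6 $7=6

0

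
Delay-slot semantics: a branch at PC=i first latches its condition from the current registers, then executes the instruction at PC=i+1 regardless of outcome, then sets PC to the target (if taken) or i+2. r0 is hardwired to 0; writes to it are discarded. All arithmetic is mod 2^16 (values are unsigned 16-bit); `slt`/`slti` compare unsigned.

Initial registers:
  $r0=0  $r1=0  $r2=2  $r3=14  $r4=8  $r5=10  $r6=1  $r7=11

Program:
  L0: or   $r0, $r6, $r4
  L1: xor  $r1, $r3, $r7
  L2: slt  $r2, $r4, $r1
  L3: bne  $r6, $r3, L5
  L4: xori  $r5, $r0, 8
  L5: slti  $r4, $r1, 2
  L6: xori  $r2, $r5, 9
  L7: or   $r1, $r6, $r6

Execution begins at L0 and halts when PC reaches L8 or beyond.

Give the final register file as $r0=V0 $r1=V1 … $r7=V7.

  step pc=0: or   $r0, $r6, $r4  regs=(0,0,2,14,8,10,1,11)
  step pc=1: xor  $r1, $r3, $r7  regs=(0,5,2,14,8,10,1,11)
  step pc=2: slt  $r2, $r4, $r1  regs=(0,5,0,14,8,10,1,11)
  step pc=3: bne  $r6, $r3, L5  cond=T  regs=(0,5,0,14,8,10,1,11)
  step pc=4: xori  $r5, $r0, 8  regs=(0,5,0,14,8,8,1,11)
  step pc=5: slti  $r4, $r1, 2  regs=(0,5,0,14,0,8,1,11)
  step pc=6: xori  $r2, $r5, 9  regs=(0,5,1,14,0,8,1,11)
  step pc=7: or   $r1, $r6, $r6  regs=(0,1,1,14,0,8,1,11)

$r0=0 $r1=1 $r2=1 $r3=14 $r4=0 $r5=8 $r6=1 $r7=11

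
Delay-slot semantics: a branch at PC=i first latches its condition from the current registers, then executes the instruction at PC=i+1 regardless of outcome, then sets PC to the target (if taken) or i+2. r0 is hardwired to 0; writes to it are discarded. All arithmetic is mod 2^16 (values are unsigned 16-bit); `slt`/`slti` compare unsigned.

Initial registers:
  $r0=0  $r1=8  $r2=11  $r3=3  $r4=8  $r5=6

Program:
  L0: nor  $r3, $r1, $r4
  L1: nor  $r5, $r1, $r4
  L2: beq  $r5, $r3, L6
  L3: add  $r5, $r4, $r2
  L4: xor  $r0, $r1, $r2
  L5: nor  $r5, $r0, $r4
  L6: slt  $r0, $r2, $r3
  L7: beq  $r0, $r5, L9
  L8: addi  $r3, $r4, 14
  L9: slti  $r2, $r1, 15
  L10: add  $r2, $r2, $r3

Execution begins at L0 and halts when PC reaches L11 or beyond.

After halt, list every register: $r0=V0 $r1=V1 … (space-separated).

$r0=0 $r1=8 $r2=23 $r3=22 $r4=8 $r5=19

PC=0  nor  $r3, $r1, $r4     | $r0=0 $r1=8 $r2=11 $r3=65527 $r4=8 $r5=6
PC=1  nor  $r5, $r1, $r4     | $r0=0 $r1=8 $r2=11 $r3=65527 $r4=8 $r5=65527
PC=2  beq  $r5, $r3, L6      | $r0=0 $r1=8 $r2=11 $r3=65527 $r4=8 $r5=65527  [TAKEN]
PC=3  add  $r5, $r4, $r2     | $r0=0 $r1=8 $r2=11 $r3=65527 $r4=8 $r5=19
PC=6  slt  $r0, $r2, $r3     | $r0=0 $r1=8 $r2=11 $r3=65527 $r4=8 $r5=19
PC=7  beq  $r0, $r5, L9      | $r0=0 $r1=8 $r2=11 $r3=65527 $r4=8 $r5=19  [not taken]
PC=8  addi  $r3, $r4, 14     | $r0=0 $r1=8 $r2=11 $r3=22 $r4=8 $r5=19
PC=9  slti  $r2, $r1, 15     | $r0=0 $r1=8 $r2=1 $r3=22 $r4=8 $r5=19
PC=10 add  $r2, $r2, $r3     | $r0=0 $r1=8 $r2=23 $r3=22 $r4=8 $r5=19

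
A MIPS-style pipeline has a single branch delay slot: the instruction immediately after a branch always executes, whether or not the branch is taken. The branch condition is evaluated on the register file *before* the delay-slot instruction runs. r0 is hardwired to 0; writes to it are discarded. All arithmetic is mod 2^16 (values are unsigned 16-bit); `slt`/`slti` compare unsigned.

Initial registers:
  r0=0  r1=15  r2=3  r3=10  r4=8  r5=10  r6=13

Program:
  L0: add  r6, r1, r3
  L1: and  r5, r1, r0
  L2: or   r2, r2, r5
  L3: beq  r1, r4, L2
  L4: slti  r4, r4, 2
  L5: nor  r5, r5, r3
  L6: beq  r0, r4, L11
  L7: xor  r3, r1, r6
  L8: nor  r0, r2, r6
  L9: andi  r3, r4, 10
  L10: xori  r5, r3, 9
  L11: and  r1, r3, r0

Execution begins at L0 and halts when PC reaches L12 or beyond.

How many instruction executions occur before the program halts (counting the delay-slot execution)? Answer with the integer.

PC=0  add  r6, r1, r3        | r0=0 r1=15 r2=3 r3=10 r4=8 r5=10 r6=25
PC=1  and  r5, r1, r0        | r0=0 r1=15 r2=3 r3=10 r4=8 r5=0 r6=25
PC=2  or   r2, r2, r5        | r0=0 r1=15 r2=3 r3=10 r4=8 r5=0 r6=25
PC=3  beq  r1, r4, L2        | r0=0 r1=15 r2=3 r3=10 r4=8 r5=0 r6=25  [not taken]
PC=4  slti  r4, r4, 2        | r0=0 r1=15 r2=3 r3=10 r4=0 r5=0 r6=25
PC=5  nor  r5, r5, r3        | r0=0 r1=15 r2=3 r3=10 r4=0 r5=65525 r6=25
PC=6  beq  r0, r4, L11       | r0=0 r1=15 r2=3 r3=10 r4=0 r5=65525 r6=25  [TAKEN]
PC=7  xor  r3, r1, r6        | r0=0 r1=15 r2=3 r3=22 r4=0 r5=65525 r6=25
PC=11 and  r1, r3, r0        | r0=0 r1=0 r2=3 r3=22 r4=0 r5=65525 r6=25

9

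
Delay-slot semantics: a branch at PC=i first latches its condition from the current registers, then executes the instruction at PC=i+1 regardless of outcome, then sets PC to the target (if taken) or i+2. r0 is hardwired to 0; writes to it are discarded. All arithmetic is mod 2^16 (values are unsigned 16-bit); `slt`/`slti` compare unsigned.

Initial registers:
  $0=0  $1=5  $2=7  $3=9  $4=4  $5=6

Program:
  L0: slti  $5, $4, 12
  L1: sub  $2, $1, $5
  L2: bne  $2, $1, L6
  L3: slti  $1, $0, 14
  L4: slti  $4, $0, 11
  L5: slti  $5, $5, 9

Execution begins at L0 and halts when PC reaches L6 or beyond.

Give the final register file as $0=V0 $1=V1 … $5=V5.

#0 slti  $5, $4, 12 ; 0/5/7/9/4/1
#1 sub  $2, $1, $5 ; 0/5/4/9/4/1
#2 bne  $2, $1, L6 ; 0/5/4/9/4/1 ; →target
#3 slti  $1, $0, 14 ; 0/1/4/9/4/1

$0=0 $1=1 $2=4 $3=9 $4=4 $5=1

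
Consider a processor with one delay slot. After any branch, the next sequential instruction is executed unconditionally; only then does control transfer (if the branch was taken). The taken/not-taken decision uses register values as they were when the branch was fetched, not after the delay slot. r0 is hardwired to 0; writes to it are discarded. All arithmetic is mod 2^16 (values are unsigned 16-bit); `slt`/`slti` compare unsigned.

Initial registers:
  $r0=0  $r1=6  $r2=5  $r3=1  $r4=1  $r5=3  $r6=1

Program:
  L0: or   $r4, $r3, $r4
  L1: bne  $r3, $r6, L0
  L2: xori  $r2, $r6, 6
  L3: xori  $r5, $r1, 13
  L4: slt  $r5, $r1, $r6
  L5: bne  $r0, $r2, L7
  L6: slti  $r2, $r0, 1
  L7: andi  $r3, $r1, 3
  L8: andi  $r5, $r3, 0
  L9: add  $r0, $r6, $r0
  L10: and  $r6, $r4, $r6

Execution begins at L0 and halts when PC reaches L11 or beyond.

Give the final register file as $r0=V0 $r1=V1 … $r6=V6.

  step pc=0: or   $r4, $r3, $r4  regs=(0,6,5,1,1,3,1)
  step pc=1: bne  $r3, $r6, L0  cond=F  regs=(0,6,5,1,1,3,1)
  step pc=2: xori  $r2, $r6, 6  regs=(0,6,7,1,1,3,1)
  step pc=3: xori  $r5, $r1, 13  regs=(0,6,7,1,1,11,1)
  step pc=4: slt  $r5, $r1, $r6  regs=(0,6,7,1,1,0,1)
  step pc=5: bne  $r0, $r2, L7  cond=T  regs=(0,6,7,1,1,0,1)
  step pc=6: slti  $r2, $r0, 1  regs=(0,6,1,1,1,0,1)
  step pc=7: andi  $r3, $r1, 3  regs=(0,6,1,2,1,0,1)
  step pc=8: andi  $r5, $r3, 0  regs=(0,6,1,2,1,0,1)
  step pc=9: add  $r0, $r6, $r0  regs=(0,6,1,2,1,0,1)
  step pc=10: and  $r6, $r4, $r6  regs=(0,6,1,2,1,0,1)

$r0=0 $r1=6 $r2=1 $r3=2 $r4=1 $r5=0 $r6=1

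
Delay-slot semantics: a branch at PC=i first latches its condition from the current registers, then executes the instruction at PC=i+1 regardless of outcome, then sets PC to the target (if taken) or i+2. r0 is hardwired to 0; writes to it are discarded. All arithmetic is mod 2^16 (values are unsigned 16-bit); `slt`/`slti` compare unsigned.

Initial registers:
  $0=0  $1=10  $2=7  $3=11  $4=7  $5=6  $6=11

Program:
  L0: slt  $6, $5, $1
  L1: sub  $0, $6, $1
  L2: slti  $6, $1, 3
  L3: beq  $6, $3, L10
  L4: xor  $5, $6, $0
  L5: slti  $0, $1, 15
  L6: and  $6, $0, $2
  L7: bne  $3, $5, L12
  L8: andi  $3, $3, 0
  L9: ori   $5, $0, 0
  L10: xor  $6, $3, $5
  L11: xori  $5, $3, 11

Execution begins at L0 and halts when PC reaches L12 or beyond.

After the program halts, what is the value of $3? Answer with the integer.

[0] slt  $6, $5, $1  →  {$0:0, $1:10, $2:7, $3:11, $4:7, $5:6, $6:1}
[1] sub  $0, $6, $1  →  {$0:0, $1:10, $2:7, $3:11, $4:7, $5:6, $6:1}
[2] slti  $6, $1, 3  →  {$0:0, $1:10, $2:7, $3:11, $4:7, $5:6, $6:0}
[3] beq  $6, $3, L10  →  {$0:0, $1:10, $2:7, $3:11, $4:7, $5:6, $6:0}  ⟨branch fallthrough⟩
[4] xor  $5, $6, $0  →  {$0:0, $1:10, $2:7, $3:11, $4:7, $5:0, $6:0}
[5] slti  $0, $1, 15  →  {$0:0, $1:10, $2:7, $3:11, $4:7, $5:0, $6:0}
[6] and  $6, $0, $2  →  {$0:0, $1:10, $2:7, $3:11, $4:7, $5:0, $6:0}
[7] bne  $3, $5, L12  →  {$0:0, $1:10, $2:7, $3:11, $4:7, $5:0, $6:0}  ⟨branch taken⟩
[8] andi  $3, $3, 0  →  {$0:0, $1:10, $2:7, $3:0, $4:7, $5:0, $6:0}

0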